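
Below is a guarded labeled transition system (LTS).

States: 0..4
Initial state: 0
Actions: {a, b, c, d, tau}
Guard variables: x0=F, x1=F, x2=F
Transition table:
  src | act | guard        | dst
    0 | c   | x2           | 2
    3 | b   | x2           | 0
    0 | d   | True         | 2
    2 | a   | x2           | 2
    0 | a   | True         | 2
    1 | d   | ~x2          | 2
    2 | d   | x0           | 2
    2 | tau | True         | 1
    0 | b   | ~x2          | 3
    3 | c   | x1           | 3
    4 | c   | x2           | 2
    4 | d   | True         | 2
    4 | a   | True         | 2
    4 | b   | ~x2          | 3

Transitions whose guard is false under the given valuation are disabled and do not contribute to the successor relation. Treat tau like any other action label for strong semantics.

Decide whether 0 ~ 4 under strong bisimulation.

Compute ~ classes (split until stable):
  π0 = {{0,1,2,3,4}}
  π1 = {{0,4},{1},{2},{3}}
4 equivalence class(es) (converged in 2)
class of 0: {0,4}; class of 4: {0,4}

Answer: BISIMILAR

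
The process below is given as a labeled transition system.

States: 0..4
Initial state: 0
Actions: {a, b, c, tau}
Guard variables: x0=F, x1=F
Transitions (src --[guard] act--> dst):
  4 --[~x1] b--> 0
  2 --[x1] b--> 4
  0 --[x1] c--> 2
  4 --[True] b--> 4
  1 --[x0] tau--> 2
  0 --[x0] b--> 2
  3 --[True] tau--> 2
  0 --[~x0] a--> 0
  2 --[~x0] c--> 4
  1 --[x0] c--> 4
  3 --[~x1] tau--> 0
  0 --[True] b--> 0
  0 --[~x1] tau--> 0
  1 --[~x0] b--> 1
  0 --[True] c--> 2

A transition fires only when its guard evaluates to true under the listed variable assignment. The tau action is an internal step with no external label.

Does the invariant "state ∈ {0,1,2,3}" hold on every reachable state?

Answer: INVARIANT VIOLATED at state 4

Trace:
Allowed set {0,1,2,3}
R = {0,2,4}
  0: ✓
  2: ✓
  4: ✗ unsafe
reach 4 via c·c — violates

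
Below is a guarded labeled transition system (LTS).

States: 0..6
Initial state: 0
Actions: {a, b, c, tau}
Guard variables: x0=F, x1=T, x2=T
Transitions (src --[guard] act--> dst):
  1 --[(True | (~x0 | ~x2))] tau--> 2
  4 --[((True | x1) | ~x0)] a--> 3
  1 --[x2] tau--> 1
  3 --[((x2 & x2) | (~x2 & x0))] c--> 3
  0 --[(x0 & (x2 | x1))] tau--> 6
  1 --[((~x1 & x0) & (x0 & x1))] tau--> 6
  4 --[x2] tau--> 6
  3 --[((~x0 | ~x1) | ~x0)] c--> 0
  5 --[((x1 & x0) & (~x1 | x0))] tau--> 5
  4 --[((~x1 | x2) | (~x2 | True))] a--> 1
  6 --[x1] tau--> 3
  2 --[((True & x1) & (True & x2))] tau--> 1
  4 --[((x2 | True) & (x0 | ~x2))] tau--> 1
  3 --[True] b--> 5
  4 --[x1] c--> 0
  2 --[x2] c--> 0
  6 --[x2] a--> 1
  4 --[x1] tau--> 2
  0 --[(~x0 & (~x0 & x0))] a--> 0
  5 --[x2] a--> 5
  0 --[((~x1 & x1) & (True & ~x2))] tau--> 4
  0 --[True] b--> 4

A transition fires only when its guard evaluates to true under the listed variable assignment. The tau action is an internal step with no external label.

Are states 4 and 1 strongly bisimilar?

Answer: NOT BISIMILAR

Analysis:
Compute ~ classes (split until stable):
  P[0] = {{0,1,2,3,4,5,6}}
  P[1] = {{0},{1},{2},{3},{4},{5},{6}}
Fixed point at round 2; 7 class(es).
class of 4: {4}; class of 1: {1}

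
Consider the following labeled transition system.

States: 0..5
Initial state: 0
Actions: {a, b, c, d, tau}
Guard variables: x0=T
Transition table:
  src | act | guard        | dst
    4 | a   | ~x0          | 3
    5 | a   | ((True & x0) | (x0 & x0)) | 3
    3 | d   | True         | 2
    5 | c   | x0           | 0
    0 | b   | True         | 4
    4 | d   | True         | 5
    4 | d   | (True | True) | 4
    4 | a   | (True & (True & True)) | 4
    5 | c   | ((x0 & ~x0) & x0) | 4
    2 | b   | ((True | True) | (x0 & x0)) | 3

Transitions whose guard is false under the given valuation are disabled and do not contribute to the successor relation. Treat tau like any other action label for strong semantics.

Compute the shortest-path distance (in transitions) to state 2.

BFS to 2:
  L0 = {0}
  L1 = {4}
  L2 = {5}
  L3 = {3}
  L4 = {2}
first hit 2 at d=4 via b·d·a·d

Answer: 4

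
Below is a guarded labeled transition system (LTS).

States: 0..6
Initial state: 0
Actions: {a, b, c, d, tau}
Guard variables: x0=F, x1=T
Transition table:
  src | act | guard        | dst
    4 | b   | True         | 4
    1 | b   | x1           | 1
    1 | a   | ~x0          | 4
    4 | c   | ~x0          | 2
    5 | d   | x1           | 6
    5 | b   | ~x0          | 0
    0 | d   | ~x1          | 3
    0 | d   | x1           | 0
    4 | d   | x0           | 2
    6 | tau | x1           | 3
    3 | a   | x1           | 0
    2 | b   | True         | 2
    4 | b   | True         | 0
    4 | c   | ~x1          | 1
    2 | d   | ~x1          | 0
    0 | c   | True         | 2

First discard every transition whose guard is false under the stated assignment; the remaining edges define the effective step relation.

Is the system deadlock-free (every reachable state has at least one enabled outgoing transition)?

Reachable = {0,2}
  0: c→2  d→0  [2 out]
  2: b→2  [1 out]

Answer: DEADLOCK-FREE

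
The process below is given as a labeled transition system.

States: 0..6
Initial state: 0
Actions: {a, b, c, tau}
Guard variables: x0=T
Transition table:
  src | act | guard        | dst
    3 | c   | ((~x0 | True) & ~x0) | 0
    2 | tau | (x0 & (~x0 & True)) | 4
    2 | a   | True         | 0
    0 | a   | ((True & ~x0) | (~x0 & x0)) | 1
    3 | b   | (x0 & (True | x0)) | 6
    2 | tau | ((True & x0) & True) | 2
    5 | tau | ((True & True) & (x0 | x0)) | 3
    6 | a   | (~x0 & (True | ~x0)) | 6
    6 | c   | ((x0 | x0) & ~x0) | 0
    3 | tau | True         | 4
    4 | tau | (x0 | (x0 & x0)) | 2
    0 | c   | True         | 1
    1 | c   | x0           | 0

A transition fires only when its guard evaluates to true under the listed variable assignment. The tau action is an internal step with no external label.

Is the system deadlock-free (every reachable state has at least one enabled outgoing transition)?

Answer: DEADLOCK-FREE

Working:
R = {0,1}
  0: c→1  [deg 1]
  1: c→0  [deg 1]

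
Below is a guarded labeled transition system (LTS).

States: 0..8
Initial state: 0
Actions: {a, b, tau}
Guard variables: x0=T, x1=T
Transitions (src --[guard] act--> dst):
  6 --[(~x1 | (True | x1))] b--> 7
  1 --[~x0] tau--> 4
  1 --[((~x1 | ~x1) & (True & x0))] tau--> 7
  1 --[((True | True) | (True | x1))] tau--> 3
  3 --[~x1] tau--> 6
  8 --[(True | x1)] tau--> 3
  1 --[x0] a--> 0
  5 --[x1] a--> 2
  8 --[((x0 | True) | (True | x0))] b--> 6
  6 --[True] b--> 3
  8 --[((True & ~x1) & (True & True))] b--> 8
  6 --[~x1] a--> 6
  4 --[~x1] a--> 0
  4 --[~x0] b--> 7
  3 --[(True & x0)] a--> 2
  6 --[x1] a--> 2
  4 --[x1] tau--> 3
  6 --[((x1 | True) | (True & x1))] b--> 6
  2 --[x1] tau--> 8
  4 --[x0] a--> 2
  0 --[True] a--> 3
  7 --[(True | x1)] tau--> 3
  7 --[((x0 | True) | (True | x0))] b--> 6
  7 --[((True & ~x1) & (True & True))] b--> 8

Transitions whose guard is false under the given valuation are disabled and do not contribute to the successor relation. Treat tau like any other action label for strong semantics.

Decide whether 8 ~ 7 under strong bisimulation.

Answer: BISIMILAR

Working:
Bisimulation quotient by refinement:
  P[0] = {{0,1,2,3,4,5,6,7,8}}
  P[1] = {{0,3,5},{1,4},{2},{6},{7,8}}
  P[2] = {{0},{1},{2},{3,5},{4},{6},{7,8}}
stable after 3 split(s): 7 block(s)
class of 8: {7,8}; class of 7: {7,8}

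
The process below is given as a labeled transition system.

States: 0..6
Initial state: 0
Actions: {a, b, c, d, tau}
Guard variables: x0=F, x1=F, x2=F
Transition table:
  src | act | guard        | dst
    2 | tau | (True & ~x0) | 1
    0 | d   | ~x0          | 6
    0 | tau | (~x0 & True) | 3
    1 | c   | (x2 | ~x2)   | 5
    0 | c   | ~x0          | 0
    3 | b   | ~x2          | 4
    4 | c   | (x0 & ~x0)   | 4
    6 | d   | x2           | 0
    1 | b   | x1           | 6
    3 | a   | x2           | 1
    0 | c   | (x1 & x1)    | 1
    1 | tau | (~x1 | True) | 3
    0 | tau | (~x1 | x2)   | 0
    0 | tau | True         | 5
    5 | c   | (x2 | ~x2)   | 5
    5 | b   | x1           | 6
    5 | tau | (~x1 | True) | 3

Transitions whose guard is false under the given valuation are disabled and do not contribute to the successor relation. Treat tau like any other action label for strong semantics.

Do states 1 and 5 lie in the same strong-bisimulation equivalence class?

Answer: BISIMILAR

Trace:
Compute ~ classes (split until stable):
  P[0] = {{0,1,2,3,4,5,6}}
  P[1] = {{0},{1,5},{2},{3},{4,6}}
Fixed point at round 2; 5 class(es).
1∈{1,5}, 5∈{1,5}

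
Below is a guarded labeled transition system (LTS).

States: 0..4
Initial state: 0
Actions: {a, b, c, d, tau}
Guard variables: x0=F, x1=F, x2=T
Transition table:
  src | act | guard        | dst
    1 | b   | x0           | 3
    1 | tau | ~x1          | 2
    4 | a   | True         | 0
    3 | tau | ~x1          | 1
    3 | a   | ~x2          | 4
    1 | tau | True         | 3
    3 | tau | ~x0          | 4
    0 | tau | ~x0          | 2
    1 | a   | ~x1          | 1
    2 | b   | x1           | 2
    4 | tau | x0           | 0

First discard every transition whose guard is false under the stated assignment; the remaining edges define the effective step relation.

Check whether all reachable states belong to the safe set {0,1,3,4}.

Answer: INVARIANT VIOLATED at state 2

Analysis:
Allowed set {0,1,3,4}
Reach set: {0,2}
  0: ok
  2: outside
witness against invariant: tau → 2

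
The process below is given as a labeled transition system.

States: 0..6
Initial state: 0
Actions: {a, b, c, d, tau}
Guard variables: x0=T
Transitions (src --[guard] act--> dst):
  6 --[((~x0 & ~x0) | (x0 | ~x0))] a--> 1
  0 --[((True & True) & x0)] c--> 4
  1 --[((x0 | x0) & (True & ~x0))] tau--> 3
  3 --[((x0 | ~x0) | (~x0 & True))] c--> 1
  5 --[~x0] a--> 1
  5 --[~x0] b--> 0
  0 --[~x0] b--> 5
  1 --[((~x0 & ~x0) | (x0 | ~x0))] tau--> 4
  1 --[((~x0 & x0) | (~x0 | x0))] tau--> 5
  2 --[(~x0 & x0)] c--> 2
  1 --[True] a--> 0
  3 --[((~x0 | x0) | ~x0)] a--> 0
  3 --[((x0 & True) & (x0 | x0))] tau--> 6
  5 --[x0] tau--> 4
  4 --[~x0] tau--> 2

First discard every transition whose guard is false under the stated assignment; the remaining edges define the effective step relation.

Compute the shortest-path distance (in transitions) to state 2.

Layered search for 2:
  Layer 0: {0}
  Layer 1: {4}
2 never appears.

Answer: UNREACHABLE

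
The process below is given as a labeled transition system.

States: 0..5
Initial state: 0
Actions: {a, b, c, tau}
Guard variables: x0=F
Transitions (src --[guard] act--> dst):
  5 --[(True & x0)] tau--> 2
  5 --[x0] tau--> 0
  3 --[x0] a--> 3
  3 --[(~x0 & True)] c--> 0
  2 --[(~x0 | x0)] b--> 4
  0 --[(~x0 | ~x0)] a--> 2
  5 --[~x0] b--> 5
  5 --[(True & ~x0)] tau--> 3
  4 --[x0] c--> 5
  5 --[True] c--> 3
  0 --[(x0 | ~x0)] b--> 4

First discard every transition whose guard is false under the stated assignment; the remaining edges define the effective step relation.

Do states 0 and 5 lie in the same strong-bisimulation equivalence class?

Answer: NOT BISIMILAR

Working:
Compute ~ classes (split until stable):
  P[0] = {{0,1,2,3,4,5}}
  P[1] = {{0},{1,4},{2},{3},{5}}
stable after 2 split(s): 5 block(s)
0∈{0}, 5∈{5}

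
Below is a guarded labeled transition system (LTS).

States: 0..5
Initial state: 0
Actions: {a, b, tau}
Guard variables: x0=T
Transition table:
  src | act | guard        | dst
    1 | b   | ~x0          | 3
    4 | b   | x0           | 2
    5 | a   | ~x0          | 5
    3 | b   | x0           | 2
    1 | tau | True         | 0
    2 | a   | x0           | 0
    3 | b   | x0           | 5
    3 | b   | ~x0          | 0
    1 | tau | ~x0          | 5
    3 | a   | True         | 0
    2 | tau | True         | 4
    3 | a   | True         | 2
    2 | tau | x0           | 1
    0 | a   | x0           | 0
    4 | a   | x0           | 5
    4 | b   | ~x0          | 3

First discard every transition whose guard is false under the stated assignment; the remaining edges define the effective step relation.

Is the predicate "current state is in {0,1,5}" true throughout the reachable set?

Allowed set {0,1,5}
Reachable = {0}
  0: ok

Answer: INVARIANT HOLDS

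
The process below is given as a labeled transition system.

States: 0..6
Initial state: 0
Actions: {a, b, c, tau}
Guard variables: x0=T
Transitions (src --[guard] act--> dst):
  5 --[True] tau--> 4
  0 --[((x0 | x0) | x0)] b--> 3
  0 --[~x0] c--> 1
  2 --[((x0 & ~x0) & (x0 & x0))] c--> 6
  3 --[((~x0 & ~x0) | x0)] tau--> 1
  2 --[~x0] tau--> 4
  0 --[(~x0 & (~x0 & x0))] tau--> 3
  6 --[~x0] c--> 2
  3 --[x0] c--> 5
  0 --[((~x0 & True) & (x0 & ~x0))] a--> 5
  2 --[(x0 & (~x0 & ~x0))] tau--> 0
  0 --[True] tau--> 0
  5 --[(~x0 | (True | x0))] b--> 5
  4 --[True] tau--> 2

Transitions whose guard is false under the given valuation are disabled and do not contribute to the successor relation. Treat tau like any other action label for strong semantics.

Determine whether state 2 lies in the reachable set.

After dropping false guards: 7 live edges.
Layer 0: {0}
Layer 1: {3}  now seen {0,3}
Layer 2: {1,5}  now seen {0,1,3,5}
Layer 3: {4}  now seen {0,1,3,4,5}
Layer 4: {2}  now seen {0,1,2,3,4,5}
R = {0,1,2,3,4,5}
Path to 2: b·c·tau·tau

Answer: REACHABLE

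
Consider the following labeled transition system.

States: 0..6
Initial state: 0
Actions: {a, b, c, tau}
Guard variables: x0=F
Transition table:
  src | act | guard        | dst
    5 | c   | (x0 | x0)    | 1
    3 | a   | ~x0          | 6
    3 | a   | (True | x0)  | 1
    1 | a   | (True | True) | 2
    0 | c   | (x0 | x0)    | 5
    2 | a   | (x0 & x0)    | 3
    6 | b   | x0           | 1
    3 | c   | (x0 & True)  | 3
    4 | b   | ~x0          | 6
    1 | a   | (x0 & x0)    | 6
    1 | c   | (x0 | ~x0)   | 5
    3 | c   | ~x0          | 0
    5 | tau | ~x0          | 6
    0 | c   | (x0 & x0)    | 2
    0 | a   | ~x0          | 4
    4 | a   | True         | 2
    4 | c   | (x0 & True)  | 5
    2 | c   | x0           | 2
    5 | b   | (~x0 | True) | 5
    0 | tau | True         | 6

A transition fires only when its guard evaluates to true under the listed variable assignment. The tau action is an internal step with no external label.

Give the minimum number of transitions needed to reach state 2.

Answer: 2

Analysis:
Breadth-first toward 2:
  depth 0: {0}
  depth 1: {4,6}
  depth 2: {2}
first hit 2 at d=2 via a·a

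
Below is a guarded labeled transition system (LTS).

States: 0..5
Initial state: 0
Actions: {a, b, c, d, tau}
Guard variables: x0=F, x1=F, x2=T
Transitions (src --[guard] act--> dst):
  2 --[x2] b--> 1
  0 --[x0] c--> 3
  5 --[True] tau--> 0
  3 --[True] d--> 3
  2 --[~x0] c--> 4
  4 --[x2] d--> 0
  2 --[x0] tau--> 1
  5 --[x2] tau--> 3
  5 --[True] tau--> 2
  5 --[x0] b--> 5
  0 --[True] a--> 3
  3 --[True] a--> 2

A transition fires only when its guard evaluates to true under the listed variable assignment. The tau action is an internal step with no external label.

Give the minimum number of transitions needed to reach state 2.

Answer: 2

Analysis:
Breadth-first toward 2:
  L0 = {0}
  L1 = {3}
  L2 = {2}
depth(2)=2, e.g. a·a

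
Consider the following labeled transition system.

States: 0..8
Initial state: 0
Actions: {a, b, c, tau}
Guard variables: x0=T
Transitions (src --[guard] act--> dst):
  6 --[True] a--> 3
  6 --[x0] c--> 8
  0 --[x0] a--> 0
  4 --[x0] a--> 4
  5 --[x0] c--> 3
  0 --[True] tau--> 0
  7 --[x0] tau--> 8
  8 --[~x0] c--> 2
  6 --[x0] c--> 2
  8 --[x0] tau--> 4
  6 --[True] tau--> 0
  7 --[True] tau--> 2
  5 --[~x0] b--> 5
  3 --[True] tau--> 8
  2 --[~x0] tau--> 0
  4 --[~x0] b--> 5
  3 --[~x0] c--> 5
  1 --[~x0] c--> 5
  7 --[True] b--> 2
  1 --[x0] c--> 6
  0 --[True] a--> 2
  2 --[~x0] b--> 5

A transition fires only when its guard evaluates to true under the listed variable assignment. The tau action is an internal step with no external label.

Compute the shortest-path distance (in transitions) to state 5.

Answer: UNREACHABLE

Trace:
BFS to 5:
  depth 0: {0}
  depth 1: {2}
5 never appears.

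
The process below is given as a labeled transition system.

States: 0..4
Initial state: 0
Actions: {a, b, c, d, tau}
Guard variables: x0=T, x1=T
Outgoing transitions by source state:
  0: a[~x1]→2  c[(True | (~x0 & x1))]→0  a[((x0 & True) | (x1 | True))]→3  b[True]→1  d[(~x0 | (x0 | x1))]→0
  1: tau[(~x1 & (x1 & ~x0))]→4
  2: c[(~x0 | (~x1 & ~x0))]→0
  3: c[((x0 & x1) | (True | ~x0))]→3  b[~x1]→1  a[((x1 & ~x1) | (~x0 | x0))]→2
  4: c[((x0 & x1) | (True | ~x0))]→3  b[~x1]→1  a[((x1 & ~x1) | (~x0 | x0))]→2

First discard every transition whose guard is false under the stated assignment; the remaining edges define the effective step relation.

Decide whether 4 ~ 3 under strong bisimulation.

Answer: BISIMILAR

Analysis:
Compute ~ classes (split until stable):
  π0 = {{0,1,2,3,4}}
  π1 = {{0},{1,2},{3,4}}
stable after 2 split(s): 3 block(s)
class of 4: {3,4}; class of 3: {3,4}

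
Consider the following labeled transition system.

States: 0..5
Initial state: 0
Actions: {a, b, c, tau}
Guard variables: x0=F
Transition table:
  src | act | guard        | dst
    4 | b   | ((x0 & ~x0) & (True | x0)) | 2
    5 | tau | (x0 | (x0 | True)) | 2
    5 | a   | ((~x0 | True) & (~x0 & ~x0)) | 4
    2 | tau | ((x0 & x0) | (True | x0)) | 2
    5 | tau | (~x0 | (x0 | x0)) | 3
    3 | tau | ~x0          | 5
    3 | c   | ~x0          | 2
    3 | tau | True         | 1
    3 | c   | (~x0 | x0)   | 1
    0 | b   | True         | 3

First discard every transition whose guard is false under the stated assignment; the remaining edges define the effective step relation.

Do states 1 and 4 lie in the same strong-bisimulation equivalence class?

Compute ~ classes (split until stable):
  round 0: {{0,1,2,3,4,5}}
  round 1: {{0},{1,4},{2},{3},{5}}
stable after 2 split(s): 5 block(s)
1∈{1,4}, 4∈{1,4}

Answer: BISIMILAR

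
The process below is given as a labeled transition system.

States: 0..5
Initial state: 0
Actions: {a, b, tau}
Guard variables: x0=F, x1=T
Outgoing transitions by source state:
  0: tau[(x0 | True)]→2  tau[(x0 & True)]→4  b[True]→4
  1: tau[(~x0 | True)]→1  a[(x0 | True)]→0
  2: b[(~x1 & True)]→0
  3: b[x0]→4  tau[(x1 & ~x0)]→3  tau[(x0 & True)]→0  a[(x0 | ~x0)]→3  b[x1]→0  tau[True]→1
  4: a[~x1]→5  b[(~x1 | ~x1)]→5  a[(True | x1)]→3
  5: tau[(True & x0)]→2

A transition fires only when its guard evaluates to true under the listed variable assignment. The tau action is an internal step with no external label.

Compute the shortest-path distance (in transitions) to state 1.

Answer: 3

Working:
BFS to 1:
  depth 0: {0}
  depth 1: {2,4}
  depth 2: {3}
  depth 3: {1}
depth(1)=3, e.g. b·a·tau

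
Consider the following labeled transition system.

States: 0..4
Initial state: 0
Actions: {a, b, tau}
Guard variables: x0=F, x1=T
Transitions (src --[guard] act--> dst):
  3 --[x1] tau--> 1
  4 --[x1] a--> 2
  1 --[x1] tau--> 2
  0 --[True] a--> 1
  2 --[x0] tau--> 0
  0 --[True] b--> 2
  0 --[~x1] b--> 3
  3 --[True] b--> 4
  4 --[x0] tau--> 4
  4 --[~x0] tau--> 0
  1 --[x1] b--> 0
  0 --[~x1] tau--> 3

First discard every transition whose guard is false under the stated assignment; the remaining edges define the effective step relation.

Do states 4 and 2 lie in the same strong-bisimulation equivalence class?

Compute ~ classes (split until stable):
  π0 = {{0,1,2,3,4}}
  π1 = {{0},{1,3},{2},{4}}
  π2 = {{0},{1},{2},{3},{4}}
stable after 3 split(s): 5 block(s)
[4]={4}  [2]={2}

Answer: NOT BISIMILAR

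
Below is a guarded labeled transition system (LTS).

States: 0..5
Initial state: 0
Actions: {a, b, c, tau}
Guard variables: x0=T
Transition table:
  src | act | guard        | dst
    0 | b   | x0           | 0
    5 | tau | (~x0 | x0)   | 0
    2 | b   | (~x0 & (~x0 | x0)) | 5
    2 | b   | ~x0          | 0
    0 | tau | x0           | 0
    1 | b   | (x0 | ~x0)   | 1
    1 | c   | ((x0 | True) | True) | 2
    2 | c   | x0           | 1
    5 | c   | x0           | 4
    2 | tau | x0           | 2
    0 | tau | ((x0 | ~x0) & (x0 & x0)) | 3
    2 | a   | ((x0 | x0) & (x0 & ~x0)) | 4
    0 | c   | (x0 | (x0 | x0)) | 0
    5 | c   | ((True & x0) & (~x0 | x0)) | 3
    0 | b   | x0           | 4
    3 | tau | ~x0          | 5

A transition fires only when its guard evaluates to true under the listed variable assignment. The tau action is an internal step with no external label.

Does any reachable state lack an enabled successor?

Reach set: {0,3,4}
  0: b→0  b→4  c→0  tau→0  tau→3  [deg 5]
  3: ∅  [no exit]
  4: ∅  [no exit]
witness 3: tau

Answer: DEADLOCK at state 3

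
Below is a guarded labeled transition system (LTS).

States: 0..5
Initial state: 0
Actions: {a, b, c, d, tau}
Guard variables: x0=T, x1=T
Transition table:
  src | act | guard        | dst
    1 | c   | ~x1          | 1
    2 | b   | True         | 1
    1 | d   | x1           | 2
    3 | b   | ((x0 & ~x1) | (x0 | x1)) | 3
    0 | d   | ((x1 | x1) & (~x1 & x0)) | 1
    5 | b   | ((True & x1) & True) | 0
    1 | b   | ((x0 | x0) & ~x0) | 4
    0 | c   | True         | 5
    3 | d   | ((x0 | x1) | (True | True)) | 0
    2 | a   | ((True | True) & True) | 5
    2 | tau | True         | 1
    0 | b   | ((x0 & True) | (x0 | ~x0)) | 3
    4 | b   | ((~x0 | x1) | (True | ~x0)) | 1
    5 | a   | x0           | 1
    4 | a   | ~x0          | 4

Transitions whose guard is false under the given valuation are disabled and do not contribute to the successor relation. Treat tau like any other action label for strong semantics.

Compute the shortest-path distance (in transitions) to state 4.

Breadth-first toward 4:
  L0 = {0}
  L1 = {3,5}
  L2 = {1}
  L3 = {2}
4 never appears.

Answer: UNREACHABLE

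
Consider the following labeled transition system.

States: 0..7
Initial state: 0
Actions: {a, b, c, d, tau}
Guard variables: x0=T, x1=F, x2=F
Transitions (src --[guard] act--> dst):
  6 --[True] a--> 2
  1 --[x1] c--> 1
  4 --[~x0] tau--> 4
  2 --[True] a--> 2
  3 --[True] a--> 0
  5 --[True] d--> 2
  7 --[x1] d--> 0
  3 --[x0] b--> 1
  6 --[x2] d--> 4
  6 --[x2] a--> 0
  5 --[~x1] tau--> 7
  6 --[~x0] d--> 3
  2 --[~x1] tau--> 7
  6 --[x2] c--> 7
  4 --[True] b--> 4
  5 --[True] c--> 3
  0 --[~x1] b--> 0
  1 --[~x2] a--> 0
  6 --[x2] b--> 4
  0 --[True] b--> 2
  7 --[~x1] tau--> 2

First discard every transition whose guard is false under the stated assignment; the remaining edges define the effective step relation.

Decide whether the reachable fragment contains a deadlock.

Answer: DEADLOCK-FREE

Trace:
Reach set: {0,2,7}
  0: b→0  b→2  [2 out]
  2: a→2  tau→7  [2 out]
  7: tau→2  [1 out]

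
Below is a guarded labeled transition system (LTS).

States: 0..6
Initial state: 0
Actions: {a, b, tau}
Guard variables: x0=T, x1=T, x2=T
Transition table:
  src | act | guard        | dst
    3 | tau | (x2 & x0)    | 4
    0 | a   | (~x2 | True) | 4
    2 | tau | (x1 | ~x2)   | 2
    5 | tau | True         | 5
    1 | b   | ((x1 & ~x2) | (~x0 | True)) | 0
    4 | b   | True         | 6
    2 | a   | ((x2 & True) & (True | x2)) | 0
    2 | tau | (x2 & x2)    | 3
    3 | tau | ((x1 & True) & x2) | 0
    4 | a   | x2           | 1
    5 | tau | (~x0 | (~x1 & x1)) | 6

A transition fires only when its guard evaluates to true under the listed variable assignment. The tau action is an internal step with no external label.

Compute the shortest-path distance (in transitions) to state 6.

BFS to 6:
  depth 0: {0}
  depth 1: {4}
  depth 2: {1,6}
6 enters at depth 2; path a·b

Answer: 2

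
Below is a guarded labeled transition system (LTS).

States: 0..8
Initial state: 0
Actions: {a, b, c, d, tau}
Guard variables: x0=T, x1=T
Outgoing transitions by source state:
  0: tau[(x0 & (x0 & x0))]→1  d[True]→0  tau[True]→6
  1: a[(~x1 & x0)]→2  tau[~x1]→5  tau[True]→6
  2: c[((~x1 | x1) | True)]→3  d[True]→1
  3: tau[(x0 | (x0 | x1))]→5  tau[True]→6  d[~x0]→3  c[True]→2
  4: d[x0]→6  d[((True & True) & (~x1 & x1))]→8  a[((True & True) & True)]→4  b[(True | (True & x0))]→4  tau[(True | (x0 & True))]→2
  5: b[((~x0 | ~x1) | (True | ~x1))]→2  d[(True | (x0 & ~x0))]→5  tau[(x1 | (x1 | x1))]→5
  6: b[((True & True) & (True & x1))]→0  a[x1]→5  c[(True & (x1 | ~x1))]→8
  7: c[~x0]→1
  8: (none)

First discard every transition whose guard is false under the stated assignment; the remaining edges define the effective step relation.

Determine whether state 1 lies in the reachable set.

Answer: REACHABLE

Trace:
After dropping false guards: 19 live edges.
depth 0: {0}
depth 1: {1,6}  now seen {0,1,6}
depth 2: {5,8}  now seen {0,1,5,6,8}
depth 3: {2}  now seen {0,1,2,5,6,8}
depth 4: {3}  now seen {0,1,2,3,5,6,8}
Reachable = {0,1,2,3,5,6,8}
Path to 1: tau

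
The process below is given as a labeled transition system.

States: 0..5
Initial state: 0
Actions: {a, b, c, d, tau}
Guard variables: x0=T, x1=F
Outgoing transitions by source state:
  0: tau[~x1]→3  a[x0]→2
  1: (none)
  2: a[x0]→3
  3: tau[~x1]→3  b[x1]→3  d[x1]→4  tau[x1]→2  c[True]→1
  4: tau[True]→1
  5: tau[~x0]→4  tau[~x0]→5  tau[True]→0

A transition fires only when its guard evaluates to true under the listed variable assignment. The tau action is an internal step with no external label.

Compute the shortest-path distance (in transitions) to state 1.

Layered search for 1:
  depth 0: {0}
  depth 1: {2,3}
  depth 2: {1}
depth(1)=2, e.g. tau·c

Answer: 2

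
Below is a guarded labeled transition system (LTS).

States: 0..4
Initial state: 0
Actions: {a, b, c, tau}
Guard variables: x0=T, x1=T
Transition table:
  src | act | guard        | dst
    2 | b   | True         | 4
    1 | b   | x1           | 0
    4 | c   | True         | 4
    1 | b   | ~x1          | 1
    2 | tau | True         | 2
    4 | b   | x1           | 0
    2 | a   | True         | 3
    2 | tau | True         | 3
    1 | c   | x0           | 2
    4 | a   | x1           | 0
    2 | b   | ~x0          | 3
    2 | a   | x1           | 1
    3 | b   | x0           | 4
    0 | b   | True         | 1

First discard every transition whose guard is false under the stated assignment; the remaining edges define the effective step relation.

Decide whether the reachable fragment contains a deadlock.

Reachable = {0,1,2,3,4}
  0: b→1  [1 out]
  1: b→0  c→2  [2 out]
  2: a→1  a→3  b→4  tau→2  tau→3  [5 out]
  3: b→4  [1 out]
  4: a→0  b→0  c→4  [3 out]

Answer: DEADLOCK-FREE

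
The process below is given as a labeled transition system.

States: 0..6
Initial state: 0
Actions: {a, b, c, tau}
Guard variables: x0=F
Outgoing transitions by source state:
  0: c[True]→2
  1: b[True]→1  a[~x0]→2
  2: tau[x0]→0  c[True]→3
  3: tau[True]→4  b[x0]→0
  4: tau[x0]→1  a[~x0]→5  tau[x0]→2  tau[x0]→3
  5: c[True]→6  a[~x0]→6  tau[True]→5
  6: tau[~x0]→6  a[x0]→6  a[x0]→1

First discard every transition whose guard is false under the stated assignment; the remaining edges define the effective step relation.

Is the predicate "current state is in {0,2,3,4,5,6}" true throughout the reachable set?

Inv-set: {0,2,3,4,5,6}
Reachable = {0,2,3,4,5,6}
  0: safe
  2: safe
  3: safe
  4: safe
  5: safe
  6: safe

Answer: INVARIANT HOLDS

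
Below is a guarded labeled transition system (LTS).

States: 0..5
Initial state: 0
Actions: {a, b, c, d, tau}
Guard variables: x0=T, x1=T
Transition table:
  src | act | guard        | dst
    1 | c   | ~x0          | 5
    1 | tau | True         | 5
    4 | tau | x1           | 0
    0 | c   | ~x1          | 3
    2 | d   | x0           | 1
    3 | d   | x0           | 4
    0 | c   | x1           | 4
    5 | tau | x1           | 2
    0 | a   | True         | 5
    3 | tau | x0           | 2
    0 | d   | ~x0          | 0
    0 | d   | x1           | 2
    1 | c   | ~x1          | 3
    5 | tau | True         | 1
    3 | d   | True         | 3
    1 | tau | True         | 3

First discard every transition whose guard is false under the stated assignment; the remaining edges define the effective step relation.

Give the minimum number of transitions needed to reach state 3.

Answer: 3

Trace:
Layered search for 3:
  L0 = {0}
  L1 = {2,4,5}
  L2 = {1}
  L3 = {3}
depth(3)=3, e.g. a·tau·tau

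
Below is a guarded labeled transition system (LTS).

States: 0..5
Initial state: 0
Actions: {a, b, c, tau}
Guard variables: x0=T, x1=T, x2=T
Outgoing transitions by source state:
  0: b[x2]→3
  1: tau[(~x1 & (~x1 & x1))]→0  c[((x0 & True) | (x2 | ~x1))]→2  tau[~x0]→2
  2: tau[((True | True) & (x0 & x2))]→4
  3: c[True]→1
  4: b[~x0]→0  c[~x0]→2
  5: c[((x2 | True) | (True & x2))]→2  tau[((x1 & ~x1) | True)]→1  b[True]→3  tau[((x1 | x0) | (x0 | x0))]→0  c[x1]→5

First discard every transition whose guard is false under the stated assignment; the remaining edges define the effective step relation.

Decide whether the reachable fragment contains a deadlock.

Answer: DEADLOCK at state 4

Analysis:
Reach set: {0,1,2,3,4}
  0: b→3  [deg 1]
  1: c→2  [deg 1]
  2: tau→4  [deg 1]
  3: c→1  [deg 1]
  4: ∅  [deadlock]
trace reaching 4: b·c·c·tau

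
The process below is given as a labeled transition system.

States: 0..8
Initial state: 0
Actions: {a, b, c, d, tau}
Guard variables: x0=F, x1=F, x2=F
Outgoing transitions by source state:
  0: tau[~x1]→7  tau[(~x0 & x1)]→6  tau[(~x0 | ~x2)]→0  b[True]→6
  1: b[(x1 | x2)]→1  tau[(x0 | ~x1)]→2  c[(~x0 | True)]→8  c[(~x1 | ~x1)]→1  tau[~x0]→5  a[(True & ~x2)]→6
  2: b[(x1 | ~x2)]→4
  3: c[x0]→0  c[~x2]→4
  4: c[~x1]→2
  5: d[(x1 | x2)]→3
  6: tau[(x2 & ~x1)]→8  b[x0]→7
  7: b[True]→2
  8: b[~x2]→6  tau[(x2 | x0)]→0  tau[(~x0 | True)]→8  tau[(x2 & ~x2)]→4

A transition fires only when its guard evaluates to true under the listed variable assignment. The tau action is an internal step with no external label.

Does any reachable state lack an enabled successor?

Answer: DEADLOCK at state 6

Working:
Reachable = {0,2,4,6,7}
  0: b→6  tau→0  tau→7  [3 out]
  2: b→4  [1 out]
  4: c→2  [1 out]
  6: ∅  [STUCK]
  7: b→2  [1 out]
witness 6: b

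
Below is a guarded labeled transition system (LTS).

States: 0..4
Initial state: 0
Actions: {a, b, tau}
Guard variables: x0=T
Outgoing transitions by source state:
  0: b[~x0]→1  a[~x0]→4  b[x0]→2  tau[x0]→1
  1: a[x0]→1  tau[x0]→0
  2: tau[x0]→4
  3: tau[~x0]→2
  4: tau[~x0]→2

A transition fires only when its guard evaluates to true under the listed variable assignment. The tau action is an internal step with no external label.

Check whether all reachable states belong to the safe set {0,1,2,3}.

Safe = {0,1,2,3}
Reachable = {0,1,2,4}
  0: safe
  1: safe
  2: safe
  4: VIOLATES
witness against invariant: b·tau → 4

Answer: INVARIANT VIOLATED at state 4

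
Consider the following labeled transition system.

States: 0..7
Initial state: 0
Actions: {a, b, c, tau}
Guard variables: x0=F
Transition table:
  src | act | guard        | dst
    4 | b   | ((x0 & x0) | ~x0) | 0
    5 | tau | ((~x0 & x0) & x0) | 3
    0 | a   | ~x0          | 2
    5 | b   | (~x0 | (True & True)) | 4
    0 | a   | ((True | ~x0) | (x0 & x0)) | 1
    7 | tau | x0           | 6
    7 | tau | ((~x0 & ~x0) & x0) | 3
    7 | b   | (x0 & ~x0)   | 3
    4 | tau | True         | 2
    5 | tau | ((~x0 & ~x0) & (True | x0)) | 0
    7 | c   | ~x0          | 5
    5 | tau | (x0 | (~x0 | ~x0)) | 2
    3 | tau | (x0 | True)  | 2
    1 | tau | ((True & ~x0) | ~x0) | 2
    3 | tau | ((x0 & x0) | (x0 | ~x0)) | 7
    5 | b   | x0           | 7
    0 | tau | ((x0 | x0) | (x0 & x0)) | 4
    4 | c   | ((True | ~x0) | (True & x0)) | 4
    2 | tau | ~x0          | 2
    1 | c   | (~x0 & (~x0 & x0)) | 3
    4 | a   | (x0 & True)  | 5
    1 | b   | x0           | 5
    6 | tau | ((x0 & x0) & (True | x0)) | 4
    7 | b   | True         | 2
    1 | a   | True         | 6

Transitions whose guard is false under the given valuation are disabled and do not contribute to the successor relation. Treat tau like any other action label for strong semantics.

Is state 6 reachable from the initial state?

After dropping false guards: 15 live edges.
depth 0: {0}
depth 1: {1,2}  total {0,1,2}
depth 2: {6}  total {0,1,2,6}
R = {0,1,2,6}
Path to 6: a·a

Answer: REACHABLE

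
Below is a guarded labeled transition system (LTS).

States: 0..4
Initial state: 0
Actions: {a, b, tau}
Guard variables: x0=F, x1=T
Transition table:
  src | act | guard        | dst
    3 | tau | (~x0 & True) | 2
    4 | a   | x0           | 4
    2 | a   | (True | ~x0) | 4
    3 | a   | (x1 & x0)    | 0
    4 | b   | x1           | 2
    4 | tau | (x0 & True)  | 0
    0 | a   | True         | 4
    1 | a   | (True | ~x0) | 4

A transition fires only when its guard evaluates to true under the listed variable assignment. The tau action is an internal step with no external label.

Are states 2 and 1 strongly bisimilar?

Bisimulation quotient by refinement:
  P[0] = {{0,1,2,3,4}}
  P[1] = {{0,1,2},{3},{4}}
3 equivalence class(es) (converged in 2)
[2]={0,1,2}  [1]={0,1,2}

Answer: BISIMILAR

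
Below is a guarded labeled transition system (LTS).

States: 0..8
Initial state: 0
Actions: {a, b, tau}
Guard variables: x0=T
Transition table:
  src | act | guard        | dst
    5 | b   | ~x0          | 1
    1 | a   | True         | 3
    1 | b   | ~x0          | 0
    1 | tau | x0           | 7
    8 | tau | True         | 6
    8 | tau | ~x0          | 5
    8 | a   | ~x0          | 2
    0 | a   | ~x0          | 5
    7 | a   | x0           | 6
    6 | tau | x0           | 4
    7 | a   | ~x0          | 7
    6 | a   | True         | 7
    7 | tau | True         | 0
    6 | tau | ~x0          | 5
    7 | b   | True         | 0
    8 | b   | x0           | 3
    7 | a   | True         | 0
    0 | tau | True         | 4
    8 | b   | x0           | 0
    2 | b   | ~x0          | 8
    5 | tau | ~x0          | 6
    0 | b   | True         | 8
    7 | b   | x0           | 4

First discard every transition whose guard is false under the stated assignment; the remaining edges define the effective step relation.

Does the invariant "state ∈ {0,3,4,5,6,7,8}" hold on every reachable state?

Answer: INVARIANT HOLDS

Working:
Inv-set: {0,3,4,5,6,7,8}
R = {0,3,4,6,7,8}
  0: safe
  3: safe
  4: safe
  6: safe
  7: safe
  8: safe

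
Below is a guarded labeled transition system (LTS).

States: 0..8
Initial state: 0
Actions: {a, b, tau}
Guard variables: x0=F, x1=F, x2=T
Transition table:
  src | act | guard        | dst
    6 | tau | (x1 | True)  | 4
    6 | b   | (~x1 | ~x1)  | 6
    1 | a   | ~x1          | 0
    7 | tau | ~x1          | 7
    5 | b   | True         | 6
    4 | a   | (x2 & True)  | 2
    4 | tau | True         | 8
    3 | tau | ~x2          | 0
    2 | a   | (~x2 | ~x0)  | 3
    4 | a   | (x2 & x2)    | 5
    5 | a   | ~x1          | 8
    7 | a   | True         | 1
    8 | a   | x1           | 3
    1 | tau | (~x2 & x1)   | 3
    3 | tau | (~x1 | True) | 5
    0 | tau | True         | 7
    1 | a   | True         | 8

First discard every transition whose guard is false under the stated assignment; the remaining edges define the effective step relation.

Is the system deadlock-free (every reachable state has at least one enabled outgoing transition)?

R = {0,1,7,8}
  0: tau→7  [1 out]
  1: a→0  a→8  [2 out]
  7: a→1  tau→7  [2 out]
  8: ∅  [deadlock]
trace reaching 8: tau·a·a

Answer: DEADLOCK at state 8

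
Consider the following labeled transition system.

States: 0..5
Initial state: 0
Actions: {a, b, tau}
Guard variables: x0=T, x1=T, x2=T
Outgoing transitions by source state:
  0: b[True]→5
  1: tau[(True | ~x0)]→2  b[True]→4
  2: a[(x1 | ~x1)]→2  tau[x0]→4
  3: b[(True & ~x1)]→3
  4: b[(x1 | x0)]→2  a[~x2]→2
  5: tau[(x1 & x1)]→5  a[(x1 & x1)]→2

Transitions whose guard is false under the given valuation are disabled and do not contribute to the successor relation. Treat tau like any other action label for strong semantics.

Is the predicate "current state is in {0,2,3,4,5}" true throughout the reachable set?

Inv-set: {0,2,3,4,5}
Reachable = {0,2,4,5}
  0: ok
  2: ok
  4: ok
  5: ok

Answer: INVARIANT HOLDS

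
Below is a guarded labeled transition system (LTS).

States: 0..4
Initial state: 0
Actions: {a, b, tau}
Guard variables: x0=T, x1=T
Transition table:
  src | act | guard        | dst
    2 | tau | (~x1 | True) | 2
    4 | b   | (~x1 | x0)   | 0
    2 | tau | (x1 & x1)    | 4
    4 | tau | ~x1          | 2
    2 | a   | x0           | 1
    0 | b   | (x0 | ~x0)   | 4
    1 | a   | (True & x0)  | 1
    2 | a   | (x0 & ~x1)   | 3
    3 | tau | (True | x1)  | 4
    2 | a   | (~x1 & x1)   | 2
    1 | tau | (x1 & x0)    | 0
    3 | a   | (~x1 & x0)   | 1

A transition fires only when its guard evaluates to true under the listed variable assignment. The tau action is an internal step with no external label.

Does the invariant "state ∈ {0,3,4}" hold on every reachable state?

Answer: INVARIANT HOLDS

Analysis:
Allowed set {0,3,4}
R = {0,4}
  0: ✓
  4: ✓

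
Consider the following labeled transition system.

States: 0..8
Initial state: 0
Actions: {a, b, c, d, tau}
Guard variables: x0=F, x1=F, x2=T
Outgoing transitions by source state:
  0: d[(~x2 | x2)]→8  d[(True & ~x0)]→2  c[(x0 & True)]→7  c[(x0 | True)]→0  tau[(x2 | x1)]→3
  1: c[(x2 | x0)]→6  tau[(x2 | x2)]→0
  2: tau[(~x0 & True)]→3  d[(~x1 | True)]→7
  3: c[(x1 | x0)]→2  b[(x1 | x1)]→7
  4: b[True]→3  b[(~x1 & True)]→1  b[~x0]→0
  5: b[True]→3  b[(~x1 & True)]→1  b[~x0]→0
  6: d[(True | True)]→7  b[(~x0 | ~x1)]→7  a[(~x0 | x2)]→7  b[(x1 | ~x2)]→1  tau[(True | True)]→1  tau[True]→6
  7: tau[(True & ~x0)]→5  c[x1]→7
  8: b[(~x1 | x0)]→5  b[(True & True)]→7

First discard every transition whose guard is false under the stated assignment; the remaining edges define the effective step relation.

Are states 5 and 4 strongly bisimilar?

Answer: BISIMILAR

Analysis:
Compute ~ classes (split until stable):
  round 0: {{0,1,2,3,4,5,6,7,8}}
  round 1: {{0},{1},{2},{3},{4,5,8},{6},{7}}
  round 2: {{0},{1},{2},{3},{4,5},{6},{7},{8}}
Fixed point at round 3; 8 class(es).
5∈{4,5}, 4∈{4,5}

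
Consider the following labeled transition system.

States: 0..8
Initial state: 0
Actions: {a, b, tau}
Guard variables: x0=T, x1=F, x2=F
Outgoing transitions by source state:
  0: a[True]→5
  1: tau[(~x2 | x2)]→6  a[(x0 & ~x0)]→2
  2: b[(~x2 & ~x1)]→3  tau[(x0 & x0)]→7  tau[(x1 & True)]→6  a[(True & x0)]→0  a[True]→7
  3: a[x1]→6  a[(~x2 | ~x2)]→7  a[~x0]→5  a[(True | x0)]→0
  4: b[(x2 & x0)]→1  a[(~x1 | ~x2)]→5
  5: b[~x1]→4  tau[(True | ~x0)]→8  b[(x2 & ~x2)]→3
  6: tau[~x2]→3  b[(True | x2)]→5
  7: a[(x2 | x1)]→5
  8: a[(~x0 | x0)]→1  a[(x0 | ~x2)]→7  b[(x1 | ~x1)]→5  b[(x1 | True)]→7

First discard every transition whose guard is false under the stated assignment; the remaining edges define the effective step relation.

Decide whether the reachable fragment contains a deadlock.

Answer: DEADLOCK at state 7

Trace:
R = {0,1,3,4,5,6,7,8}
  0: a→5  [deg 1]
  1: tau→6  [deg 1]
  3: a→0  a→7  [deg 2]
  4: a→5  [deg 1]
  5: b→4  tau→8  [deg 2]
  6: b→5  tau→3  [deg 2]
  7: ∅  [deadlock]
  8: a→1  a→7  b→5  b→7  [deg 4]
Path to 7: a·tau·a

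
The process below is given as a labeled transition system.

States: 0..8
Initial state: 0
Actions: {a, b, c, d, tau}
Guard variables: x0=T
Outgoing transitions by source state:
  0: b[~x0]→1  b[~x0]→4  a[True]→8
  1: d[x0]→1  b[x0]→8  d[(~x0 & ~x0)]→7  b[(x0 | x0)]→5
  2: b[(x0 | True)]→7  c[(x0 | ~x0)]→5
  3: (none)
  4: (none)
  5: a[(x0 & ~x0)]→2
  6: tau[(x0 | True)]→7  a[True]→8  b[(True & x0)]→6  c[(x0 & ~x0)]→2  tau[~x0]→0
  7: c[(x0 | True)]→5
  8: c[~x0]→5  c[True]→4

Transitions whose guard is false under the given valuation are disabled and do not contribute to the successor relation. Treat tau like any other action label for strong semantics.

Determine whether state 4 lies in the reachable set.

Answer: REACHABLE

Trace:
11 transition(s) survive guard evaluation.
L0 = {0}
L1 = {8}  total {0,8}
L2 = {4}  total {0,4,8}
Reachable = {0,4,8}
witness 4: a·c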